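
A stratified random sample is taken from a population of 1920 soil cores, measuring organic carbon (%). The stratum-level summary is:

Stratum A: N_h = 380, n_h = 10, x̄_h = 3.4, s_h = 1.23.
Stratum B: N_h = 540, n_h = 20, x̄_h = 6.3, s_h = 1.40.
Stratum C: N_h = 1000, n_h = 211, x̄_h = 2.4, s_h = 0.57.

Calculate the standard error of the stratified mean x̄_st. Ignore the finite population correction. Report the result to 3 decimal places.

SE(x̄_st) ≈ 0.119

V̂(x̄_st) = Σ W_h² s_h²/n_h, with W_h = N_h/N and N = 1920:
  stratum A: (380/1920)²·1.23²/10 = 0.00592618
  stratum B: (540/1920)²·1.40²/20 = 0.00775195
  stratum C: (1000/1920)²·0.57²/211 = 0.0004177
V̂(x̄_st) = 0.0140958
SE(x̄_st) = √0.0140958 = 0.118726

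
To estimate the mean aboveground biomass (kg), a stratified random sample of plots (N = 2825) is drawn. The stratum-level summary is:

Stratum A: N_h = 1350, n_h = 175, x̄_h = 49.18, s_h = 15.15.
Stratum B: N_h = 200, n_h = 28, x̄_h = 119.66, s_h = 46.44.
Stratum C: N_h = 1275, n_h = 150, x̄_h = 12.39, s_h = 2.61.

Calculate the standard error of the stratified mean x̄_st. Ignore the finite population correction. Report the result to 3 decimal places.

V̂(x̄_st) = Σ W_h² s_h²/n_h, with W_h = N_h/N and N = 2825:
  stratum A: (1350/2825)²·15.15²/175 = 0.299514
  stratum B: (200/2825)²·46.44²/28 = 0.386055
  stratum C: (1275/2825)²·2.61²/150 = 0.00925067
V̂(x̄_st) = 0.69482
SE(x̄_st) = √0.69482 = 0.833559

SE(x̄_st) ≈ 0.834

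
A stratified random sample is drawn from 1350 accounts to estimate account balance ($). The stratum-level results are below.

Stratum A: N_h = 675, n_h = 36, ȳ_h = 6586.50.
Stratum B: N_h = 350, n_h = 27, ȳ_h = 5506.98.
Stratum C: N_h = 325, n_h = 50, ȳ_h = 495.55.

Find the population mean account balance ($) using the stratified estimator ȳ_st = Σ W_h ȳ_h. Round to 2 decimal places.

N = Σ N_h = 1350. Stratum weights W_h = N_h/N.
ȳ_st = (675·6586.50 + 350·5506.98 + 325·495.55) / 1350 = 4840.2846

ȳ_st ≈ 4840.28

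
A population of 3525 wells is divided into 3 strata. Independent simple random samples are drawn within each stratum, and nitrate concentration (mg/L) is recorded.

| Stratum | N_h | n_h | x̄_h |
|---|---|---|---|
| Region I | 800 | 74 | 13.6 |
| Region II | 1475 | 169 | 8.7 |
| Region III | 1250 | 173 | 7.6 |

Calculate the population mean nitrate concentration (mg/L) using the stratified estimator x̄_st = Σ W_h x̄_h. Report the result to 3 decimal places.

x̄_st ≈ 9.422

N = Σ N_h = 3525. Stratum weights W_h = N_h/N.
x̄_st = (800·13.6 + 1475·8.7 + 1250·7.6) / 3525 = 9.42199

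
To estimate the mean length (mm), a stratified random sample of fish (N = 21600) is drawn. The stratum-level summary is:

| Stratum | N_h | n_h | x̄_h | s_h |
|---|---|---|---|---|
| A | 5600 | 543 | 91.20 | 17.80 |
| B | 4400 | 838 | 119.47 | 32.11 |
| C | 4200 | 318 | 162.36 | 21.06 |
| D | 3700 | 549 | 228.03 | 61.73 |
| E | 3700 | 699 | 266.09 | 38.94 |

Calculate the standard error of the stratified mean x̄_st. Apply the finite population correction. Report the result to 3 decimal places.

V̂(x̄_st) = Σ W_h² (1 − n_h/N_h) s_h²/n_h, with W_h = N_h/N and N = 21600:
  stratum A: (5600/21600)²·(1 − 543/5600)·17.80²/543 = 0.0354172
  stratum B: (4400/21600)²·(1 − 838/4400)·32.11²/838 = 0.041331
  stratum C: (4200/21600)²·(1 − 318/4200)·21.06²/318 = 0.0487402
  stratum D: (3700/21600)²·(1 − 549/3700)·61.73²/549 = 0.173445
  stratum E: (3700/21600)²·(1 − 699/3700)·38.94²/699 = 0.0516268
V̂(x̄_st) = 0.35056
SE(x̄_st) = √0.35056 = 0.592081

SE(x̄_st) ≈ 0.592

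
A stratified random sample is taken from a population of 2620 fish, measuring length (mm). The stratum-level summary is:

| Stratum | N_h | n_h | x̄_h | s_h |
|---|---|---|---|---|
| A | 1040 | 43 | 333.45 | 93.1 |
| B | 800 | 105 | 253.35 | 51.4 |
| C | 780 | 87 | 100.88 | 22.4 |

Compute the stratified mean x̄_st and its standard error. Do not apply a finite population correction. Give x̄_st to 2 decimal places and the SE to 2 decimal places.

x̄_st = Σ W_h x̄_h = (1040·333.45 + 800·253.35 + 780·100.88)/2620 = 239.75359
V̂(x̄_st) = Σ W_h² s_h²/n_h, with W_h = N_h/N and N = 2620:
  stratum A: (1040/2620)²·93.1²/43 = 31.7611
  stratum B: (800/2620)²·51.4²/105 = 2.34593
  stratum C: (780/2620)²·22.4²/87 = 0.511168
V̂(x̄_st) = 34.6182
SE(x̄_st) = √34.6182 = 5.88372

x̄_st ≈ 239.75, SE ≈ 5.88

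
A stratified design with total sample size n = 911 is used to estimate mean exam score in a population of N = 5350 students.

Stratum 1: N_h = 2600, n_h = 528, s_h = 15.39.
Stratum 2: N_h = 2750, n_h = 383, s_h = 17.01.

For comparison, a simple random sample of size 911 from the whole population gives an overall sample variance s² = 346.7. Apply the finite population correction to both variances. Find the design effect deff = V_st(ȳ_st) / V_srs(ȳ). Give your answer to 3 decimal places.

V̂(ȳ_st) = Σ W_h² (1 − n_h/N_h) s_h²/n_h, with W_h = N_h/N and N = 5350:
  stratum 1: (2600/5350)²·(1 − 528/2600)·15.39²/528 = 0.0844304
  stratum 2: (2750/5350)²·(1 − 383/2750)·17.01²/383 = 0.171804
V_st = 0.256234
V_srs = (1 − 911/5350)·346.7/911 = 0.315767
deff = V_st / V_srs = 0.256234/0.315767 = 0.8115

deff ≈ 0.811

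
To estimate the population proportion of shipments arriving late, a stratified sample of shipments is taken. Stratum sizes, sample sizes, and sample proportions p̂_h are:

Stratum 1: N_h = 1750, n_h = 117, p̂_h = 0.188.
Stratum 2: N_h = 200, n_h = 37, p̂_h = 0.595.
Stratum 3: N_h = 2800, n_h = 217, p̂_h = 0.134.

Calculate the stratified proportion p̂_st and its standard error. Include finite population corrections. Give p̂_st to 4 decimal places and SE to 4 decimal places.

N = 4750; stratum weights W_h = N_h/N.
p̂_st = Σ W_h p̂_h = (1750·0.188 + 200·0.595 + 2800·0.134)/4750 = 0.17331
V̂(p̂_st) = Σ W_h² (1 − n_h/N_h) p̂_h(1−p̂_h)/(n_h−1):
  stratum 1: (1750/4750)²·(1 − 117/1750)·0.188·0.812/116 = 0.000166684
  stratum 2: (200/4750)²·(1 − 37/200)·0.595·0.405/36 = 9.67163e-06
  stratum 3: (2800/4750)²·(1 − 217/2800)·0.134·0.866/216 = 0.000172212
V̂(p̂_st) = 0.000348568; SE = √V̂ = 0.01867

p̂_st ≈ 0.1733, SE ≈ 0.0187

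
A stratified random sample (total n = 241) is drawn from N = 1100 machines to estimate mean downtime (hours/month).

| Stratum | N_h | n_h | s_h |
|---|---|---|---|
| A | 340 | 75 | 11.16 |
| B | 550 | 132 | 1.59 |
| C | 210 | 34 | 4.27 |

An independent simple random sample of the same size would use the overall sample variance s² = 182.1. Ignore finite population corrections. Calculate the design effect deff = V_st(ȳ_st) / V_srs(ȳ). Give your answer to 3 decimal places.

V̂(ȳ_st) = Σ W_h² s_h²/n_h, with W_h = N_h/N and N = 1100:
  stratum A: (340/1100)²·11.16²/75 = 0.15865
  stratum B: (550/1100)²·1.59²/132 = 0.00478807
  stratum C: (210/1100)²·4.27²/34 = 0.0195447
V_st = 0.182983
V_srs = s²/n = 182.1/241 = 0.755602
deff = V_st / V_srs = 0.182983/0.755602 = 0.2422

deff ≈ 0.242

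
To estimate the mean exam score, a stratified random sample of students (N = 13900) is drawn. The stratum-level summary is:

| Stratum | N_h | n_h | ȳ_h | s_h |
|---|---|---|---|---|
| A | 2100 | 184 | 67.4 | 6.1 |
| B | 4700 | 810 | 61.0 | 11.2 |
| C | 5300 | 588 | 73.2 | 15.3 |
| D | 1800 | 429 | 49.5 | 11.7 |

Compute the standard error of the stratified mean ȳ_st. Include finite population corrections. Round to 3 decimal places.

SE(ȳ_st) ≈ 0.273

V̂(ȳ_st) = Σ W_h² (1 − n_h/N_h) s_h²/n_h, with W_h = N_h/N and N = 13900:
  stratum A: (2100/13900)²·(1 − 184/2100)·6.1²/184 = 0.00421141
  stratum B: (4700/13900)²·(1 − 810/4700)·11.2²/810 = 0.0146544
  stratum C: (5300/13900)²·(1 − 588/5300)·15.3²/588 = 0.0514585
  stratum D: (1800/13900)²·(1 − 429/1800)·11.7²/429 = 0.00407563
V̂(ȳ_st) = 0.0744
SE(ȳ_st) = √0.0744 = 0.272764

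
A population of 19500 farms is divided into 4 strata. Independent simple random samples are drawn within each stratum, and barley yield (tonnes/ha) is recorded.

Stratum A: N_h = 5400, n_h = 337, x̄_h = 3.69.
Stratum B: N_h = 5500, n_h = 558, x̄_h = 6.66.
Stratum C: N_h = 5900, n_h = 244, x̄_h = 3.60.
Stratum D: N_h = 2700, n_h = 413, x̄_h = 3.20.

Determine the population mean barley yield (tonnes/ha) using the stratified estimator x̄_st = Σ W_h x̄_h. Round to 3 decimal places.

x̄_st ≈ 4.433

N = Σ N_h = 19500. Stratum weights W_h = N_h/N.
x̄_st = (5400·3.69 + 5500·6.66 + 5900·3.60 + 2700·3.20) / 19500 = 4.43262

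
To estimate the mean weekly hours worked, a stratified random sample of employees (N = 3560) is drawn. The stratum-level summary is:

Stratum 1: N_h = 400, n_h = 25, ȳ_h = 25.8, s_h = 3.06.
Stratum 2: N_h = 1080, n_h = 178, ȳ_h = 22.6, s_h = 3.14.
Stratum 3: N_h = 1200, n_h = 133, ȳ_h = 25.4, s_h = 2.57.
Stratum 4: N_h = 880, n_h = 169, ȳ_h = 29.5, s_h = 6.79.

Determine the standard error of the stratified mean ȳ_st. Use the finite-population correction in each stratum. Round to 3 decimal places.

SE(ȳ_st) ≈ 0.165

V̂(ȳ_st) = Σ W_h² (1 − n_h/N_h) s_h²/n_h, with W_h = N_h/N and N = 3560:
  stratum 1: (400/3560)²·(1 − 25/400)·3.06²/25 = 0.00443296
  stratum 2: (1080/3560)²·(1 − 178/1080)·3.14²/178 = 0.00425765
  stratum 3: (1200/3560)²·(1 − 133/1200)·2.57²/133 = 0.00501719
  stratum 4: (880/3560)²·(1 − 169/880)·6.79²/169 = 0.0134681
V̂(ȳ_st) = 0.0271759
SE(ȳ_st) = √0.0271759 = 0.164851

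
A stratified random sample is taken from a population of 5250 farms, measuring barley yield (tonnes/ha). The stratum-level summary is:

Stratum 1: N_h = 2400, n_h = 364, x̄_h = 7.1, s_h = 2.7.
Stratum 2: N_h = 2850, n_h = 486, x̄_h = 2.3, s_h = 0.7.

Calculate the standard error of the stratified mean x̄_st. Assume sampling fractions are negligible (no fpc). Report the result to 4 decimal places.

SE(x̄_st) ≈ 0.0670

V̂(x̄_st) = Σ W_h² s_h²/n_h, with W_h = N_h/N and N = 5250:
  stratum 1: (2400/5250)²·2.7²/364 = 0.00418533
  stratum 2: (2850/5250)²·0.7²/486 = 0.000297119
V̂(x̄_st) = 0.00448245
SE(x̄_st) = √0.00448245 = 0.0669511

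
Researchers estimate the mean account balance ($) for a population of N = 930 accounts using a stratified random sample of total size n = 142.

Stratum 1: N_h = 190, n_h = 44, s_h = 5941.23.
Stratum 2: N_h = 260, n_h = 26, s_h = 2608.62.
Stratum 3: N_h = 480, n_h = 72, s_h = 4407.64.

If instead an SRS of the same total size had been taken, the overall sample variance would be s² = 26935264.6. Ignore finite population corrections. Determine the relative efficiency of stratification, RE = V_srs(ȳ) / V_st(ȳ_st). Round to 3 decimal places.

RE ≈ 1.508

V̂(ȳ_st) = Σ W_h² s_h²/n_h, with W_h = N_h/N and N = 930:
  stratum 1: (190/930)²·5941.23²/44 = 33484.3
  stratum 2: (260/930)²·2608.62²/26 = 20456.4
  stratum 3: (480/930)²·4407.64²/72 = 71878.1
V_st = 125819
V_srs = s²/n = 26935264.6/142 = 189685
Relative efficiency = V_srs / V_st = 189685/125819 = 1.5076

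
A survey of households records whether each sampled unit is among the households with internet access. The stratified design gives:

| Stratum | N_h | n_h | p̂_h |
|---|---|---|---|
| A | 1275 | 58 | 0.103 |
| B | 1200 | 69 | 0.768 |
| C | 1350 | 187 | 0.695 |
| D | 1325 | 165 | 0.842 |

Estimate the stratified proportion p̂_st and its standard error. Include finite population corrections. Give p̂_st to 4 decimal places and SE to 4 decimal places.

N = 5150; stratum weights W_h = N_h/N.
p̂_st = Σ W_h p̂_h = (1275·0.103 + 1200·0.768 + 1350·0.695 + 1325·0.842)/5150 = 0.60327
V̂(p̂_st) = Σ W_h² (1 − n_h/N_h) p̂_h(1−p̂_h)/(n_h−1):
  stratum A: (1275/5150)²·(1 − 58/1275)·0.103·0.897/57 = 9.4829e-05
  stratum B: (1200/5150)²·(1 − 69/1200)·0.768·0.232/68 = 0.000134082
  stratum C: (1350/5150)²·(1 − 187/1350)·0.695·0.305/186 = 6.74638e-05
  stratum D: (1325/5150)²·(1 − 165/1325)·0.842·0.158/164 = 4.70094e-05
V̂(p̂_st) = 0.000343384; SE = √V̂ = 0.0185306

p̂_st ≈ 0.6033, SE ≈ 0.0185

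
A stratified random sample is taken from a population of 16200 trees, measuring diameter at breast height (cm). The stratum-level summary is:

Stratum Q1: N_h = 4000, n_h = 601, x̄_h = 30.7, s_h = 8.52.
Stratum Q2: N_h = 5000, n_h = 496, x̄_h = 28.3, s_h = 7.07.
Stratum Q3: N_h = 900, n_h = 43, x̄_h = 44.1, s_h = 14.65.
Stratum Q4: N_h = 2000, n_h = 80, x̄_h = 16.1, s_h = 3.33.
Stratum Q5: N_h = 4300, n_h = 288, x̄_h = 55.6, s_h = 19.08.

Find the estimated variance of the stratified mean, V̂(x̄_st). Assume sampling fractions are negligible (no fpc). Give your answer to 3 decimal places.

V̂(x̄_st) = Σ W_h² s_h²/n_h, with W_h = N_h/N and N = 16200:
  stratum Q1: (4000/16200)²·8.52²/601 = 0.00736368
  stratum Q2: (5000/16200)²·7.07²/496 = 0.00959991
  stratum Q3: (900/16200)²·14.65²/43 = 0.015405
  stratum Q4: (2000/16200)²·3.33²/80 = 0.00211265
  stratum Q5: (4300/16200)²·19.08²/288 = 0.0890576
V̂(x̄_st) = 0.123539

V̂(x̄_st) ≈ 0.124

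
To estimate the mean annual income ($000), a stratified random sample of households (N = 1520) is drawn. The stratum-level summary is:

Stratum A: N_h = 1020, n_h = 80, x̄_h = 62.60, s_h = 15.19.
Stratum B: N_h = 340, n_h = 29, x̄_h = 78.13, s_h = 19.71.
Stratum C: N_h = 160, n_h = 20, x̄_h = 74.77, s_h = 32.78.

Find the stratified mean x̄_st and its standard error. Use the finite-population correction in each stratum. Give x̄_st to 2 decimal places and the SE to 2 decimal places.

x̄_st = Σ W_h x̄_h = (1020·62.60 + 340·78.13 + 160·74.77)/1520 = 67.35487
V̂(x̄_st) = Σ W_h² (1 − n_h/N_h) s_h²/n_h, with W_h = N_h/N and N = 1520:
  stratum A: (1020/1520)²·(1 − 80/1020)·15.19²/80 = 1.19692
  stratum B: (340/1520)²·(1 − 29/340)·19.71²/29 = 0.613094
  stratum C: (160/1520)²·(1 − 20/160)·32.78²/20 = 0.520893
V̂(x̄_st) = 2.33091
SE(x̄_st) = √2.33091 = 1.52673

x̄_st ≈ 67.35, SE ≈ 1.53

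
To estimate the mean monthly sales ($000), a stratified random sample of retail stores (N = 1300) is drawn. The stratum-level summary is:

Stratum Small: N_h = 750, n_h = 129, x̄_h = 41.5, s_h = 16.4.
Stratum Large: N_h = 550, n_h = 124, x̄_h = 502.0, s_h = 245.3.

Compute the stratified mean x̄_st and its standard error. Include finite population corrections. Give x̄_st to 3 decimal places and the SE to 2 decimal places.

x̄_st ≈ 236.327, SE ≈ 8.24

x̄_st = Σ W_h x̄_h = (750·41.5 + 550·502.0)/1300 = 236.32692
V̂(x̄_st) = Σ W_h² (1 − n_h/N_h) s_h²/n_h, with W_h = N_h/N and N = 1300:
  stratum Small: (750/1300)²·(1 − 129/750)·16.4²/129 = 0.574598
  stratum Large: (550/1300)²·(1 − 124/550)·245.3²/124 = 67.2758
V̂(x̄_st) = 67.8504
SE(x̄_st) = √67.8504 = 8.23714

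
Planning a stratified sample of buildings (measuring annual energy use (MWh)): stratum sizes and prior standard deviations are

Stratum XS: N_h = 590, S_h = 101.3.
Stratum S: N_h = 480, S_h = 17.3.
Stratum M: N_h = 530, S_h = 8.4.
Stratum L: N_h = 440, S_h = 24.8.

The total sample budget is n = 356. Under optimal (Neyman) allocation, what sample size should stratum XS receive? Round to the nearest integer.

Neyman allocation: n_h = n · N_h S_h / Σ N_i S_i, with n = 356.
  stratum XS: N_h·S_h = 590·101.3 = 59767.00
  stratum S: N_h·S_h = 480·17.3 = 8304.00
  stratum M: N_h·S_h = 530·8.4 = 4452.00
  stratum L: N_h·S_h = 440·24.8 = 10912.00
Σ N_h S_h = 83435.00
n for stratum XS = 356·59767.00/83435.00 = 255.014 → 255

255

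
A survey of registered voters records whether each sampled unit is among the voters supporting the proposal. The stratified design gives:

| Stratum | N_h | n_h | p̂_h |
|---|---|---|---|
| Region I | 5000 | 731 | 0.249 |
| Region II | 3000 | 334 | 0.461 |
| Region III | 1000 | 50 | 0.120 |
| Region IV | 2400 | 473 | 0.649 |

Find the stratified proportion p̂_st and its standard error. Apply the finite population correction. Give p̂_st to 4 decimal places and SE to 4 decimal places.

N = 11400; stratum weights W_h = N_h/N.
p̂_st = Σ W_h p̂_h = (5000·0.249 + 3000·0.461 + 1000·0.120 + 2400·0.649)/11400 = 0.37768
V̂(p̂_st) = Σ W_h² (1 − n_h/N_h) p̂_h(1−p̂_h)/(n_h−1):
  stratum Region I: (5000/11400)²·(1 − 731/5000)·0.249·0.751/730 = 4.20729e-05
  stratum Region II: (3000/11400)²·(1 − 334/3000)·0.461·0.539/333 = 4.59216e-05
  stratum Region III: (1000/11400)²·(1 − 50/1000)·0.120·0.880/49 = 1.57537e-05
  stratum Region IV: (2400/11400)²·(1 − 473/2400)·0.649·0.351/472 = 1.71749e-05
V̂(p̂_st) = 0.000120923; SE = √V̂ = 0.0109965

p̂_st ≈ 0.3777, SE ≈ 0.0110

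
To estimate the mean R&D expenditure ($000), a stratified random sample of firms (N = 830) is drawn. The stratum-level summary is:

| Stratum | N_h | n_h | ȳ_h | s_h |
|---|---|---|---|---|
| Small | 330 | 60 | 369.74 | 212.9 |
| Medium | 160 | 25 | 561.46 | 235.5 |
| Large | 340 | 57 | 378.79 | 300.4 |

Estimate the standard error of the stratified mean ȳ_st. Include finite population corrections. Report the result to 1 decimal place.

V̂(ȳ_st) = Σ W_h² (1 − n_h/N_h) s_h²/n_h, with W_h = N_h/N and N = 830:
  stratum Small: (330/830)²·(1 − 60/330)·212.9²/60 = 97.7061
  stratum Medium: (160/830)²·(1 − 25/160)·235.5²/25 = 69.5568
  stratum Large: (340/830)²·(1 − 57/340)·300.4²/57 = 221.123
V̂(ȳ_st) = 388.386
SE(ȳ_st) = √388.386 = 19.7075

SE(ȳ_st) ≈ 19.7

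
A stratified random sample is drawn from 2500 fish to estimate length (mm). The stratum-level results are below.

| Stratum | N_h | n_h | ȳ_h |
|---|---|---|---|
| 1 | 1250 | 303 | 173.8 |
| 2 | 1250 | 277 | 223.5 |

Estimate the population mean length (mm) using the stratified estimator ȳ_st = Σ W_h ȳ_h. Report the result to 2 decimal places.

ȳ_st ≈ 198.65

N = Σ N_h = 2500. Stratum weights W_h = N_h/N.
ȳ_st = (1250·173.8 + 1250·223.5) / 2500 = 198.6500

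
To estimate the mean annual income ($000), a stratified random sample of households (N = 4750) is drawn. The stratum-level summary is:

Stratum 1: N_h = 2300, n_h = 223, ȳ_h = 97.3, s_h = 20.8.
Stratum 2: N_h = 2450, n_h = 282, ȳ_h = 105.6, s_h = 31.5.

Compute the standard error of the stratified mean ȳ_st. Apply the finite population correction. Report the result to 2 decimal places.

V̂(ȳ_st) = Σ W_h² (1 − n_h/N_h) s_h²/n_h, with W_h = N_h/N and N = 4750:
  stratum 1: (2300/4750)²·(1 − 223/2300)·20.8²/223 = 0.41077
  stratum 2: (2450/4750)²·(1 − 282/2450)·31.5²/282 = 0.828343
V̂(ȳ_st) = 1.23911
SE(ȳ_st) = √1.23911 = 1.11315

SE(ȳ_st) ≈ 1.11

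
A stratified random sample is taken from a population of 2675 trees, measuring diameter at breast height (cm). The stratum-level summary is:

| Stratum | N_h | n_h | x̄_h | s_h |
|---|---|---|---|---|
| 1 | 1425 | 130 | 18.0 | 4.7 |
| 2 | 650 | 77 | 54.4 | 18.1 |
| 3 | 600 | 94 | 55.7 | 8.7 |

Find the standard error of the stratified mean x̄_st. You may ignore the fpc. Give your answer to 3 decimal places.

V̂(x̄_st) = Σ W_h² s_h²/n_h, with W_h = N_h/N and N = 2675:
  stratum 1: (1425/2675)²·4.7²/130 = 0.0482208
  stratum 2: (650/2675)²·18.1²/77 = 0.251215
  stratum 3: (600/2675)²·8.7²/94 = 0.0405103
V̂(x̄_st) = 0.339946
SE(x̄_st) = √0.339946 = 0.583049

SE(x̄_st) ≈ 0.583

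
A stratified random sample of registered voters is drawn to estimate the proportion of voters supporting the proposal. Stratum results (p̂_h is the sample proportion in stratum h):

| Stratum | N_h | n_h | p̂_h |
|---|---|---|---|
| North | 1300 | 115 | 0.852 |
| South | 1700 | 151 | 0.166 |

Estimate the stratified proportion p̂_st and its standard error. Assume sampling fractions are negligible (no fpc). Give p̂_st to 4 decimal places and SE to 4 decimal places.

p̂_st ≈ 0.4633, SE ≈ 0.0225

N = 3000; stratum weights W_h = N_h/N.
p̂_st = Σ W_h p̂_h = (1300·0.852 + 1700·0.166)/3000 = 0.46327
V̂(p̂_st) = Σ W_h² p̂_h(1−p̂_h)/(n_h−1):
  stratum North: (1300/3000)²·0.852·0.148/114 = 0.000207702
  stratum South: (1700/3000)²·0.166·0.834/150 = 0.000296373
V̂(p̂_st) = 0.000504075; SE = √V̂ = 0.0224516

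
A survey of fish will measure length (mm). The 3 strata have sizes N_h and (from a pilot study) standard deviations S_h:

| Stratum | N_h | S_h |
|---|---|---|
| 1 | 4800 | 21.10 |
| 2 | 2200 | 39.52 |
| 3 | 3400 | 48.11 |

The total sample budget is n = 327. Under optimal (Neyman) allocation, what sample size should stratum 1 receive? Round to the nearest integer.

Neyman allocation: n_h = n · N_h S_h / Σ N_i S_i, with n = 327.
  stratum 1: N_h·S_h = 4800·21.10 = 101280.00
  stratum 2: N_h·S_h = 2200·39.52 = 86944.00
  stratum 3: N_h·S_h = 3400·48.11 = 163574.00
Σ N_h S_h = 351798.00
n for stratum 1 = 327·101280.00/351798.00 = 94.141 → 94

94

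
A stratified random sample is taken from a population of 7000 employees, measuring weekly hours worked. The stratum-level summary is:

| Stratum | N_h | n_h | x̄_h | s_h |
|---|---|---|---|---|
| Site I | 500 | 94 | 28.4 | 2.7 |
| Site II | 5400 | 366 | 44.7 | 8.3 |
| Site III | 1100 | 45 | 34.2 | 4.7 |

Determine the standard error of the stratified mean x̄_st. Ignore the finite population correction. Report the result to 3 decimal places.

V̂(x̄_st) = Σ W_h² s_h²/n_h, with W_h = N_h/N and N = 7000:
  stratum Site I: (500/7000)²·2.7²/94 = 0.00039568
  stratum Site II: (5400/7000)²·8.3²/366 = 0.112013
  stratum Site III: (1100/7000)²·4.7²/45 = 0.012122
V̂(x̄_st) = 0.12453
SE(x̄_st) = √0.12453 = 0.352888

SE(x̄_st) ≈ 0.353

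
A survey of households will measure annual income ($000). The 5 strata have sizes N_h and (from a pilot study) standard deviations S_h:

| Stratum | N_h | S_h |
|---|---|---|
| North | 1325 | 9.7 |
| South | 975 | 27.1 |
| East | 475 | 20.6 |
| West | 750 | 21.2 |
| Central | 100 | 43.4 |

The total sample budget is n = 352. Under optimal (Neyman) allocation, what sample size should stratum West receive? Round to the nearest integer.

81

Neyman allocation: n_h = n · N_h S_h / Σ N_i S_i, with n = 352.
  stratum North: N_h·S_h = 1325·9.7 = 12852.50
  stratum South: N_h·S_h = 975·27.1 = 26422.50
  stratum East: N_h·S_h = 475·20.6 = 9785.00
  stratum West: N_h·S_h = 750·21.2 = 15900.00
  stratum Central: N_h·S_h = 100·43.4 = 4340.00
Σ N_h S_h = 69300.00
n for stratum West = 352·15900.00/69300.00 = 80.762 → 81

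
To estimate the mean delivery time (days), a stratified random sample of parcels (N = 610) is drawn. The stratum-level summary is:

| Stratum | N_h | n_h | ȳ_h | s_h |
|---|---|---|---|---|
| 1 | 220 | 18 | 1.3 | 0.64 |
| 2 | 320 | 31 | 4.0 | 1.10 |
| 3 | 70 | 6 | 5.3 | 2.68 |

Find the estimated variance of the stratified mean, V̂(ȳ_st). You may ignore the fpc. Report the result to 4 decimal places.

V̂(ȳ_st) = Σ W_h² s_h²/n_h, with W_h = N_h/N and N = 610:
  stratum 1: (220/610)²·0.64²/18 = 0.00295987
  stratum 2: (320/610)²·1.10²/31 = 0.0107415
  stratum 3: (70/610)²·2.68²/6 = 0.0157636
V̂(ȳ_st) = 0.0294649

V̂(ȳ_st) ≈ 0.0295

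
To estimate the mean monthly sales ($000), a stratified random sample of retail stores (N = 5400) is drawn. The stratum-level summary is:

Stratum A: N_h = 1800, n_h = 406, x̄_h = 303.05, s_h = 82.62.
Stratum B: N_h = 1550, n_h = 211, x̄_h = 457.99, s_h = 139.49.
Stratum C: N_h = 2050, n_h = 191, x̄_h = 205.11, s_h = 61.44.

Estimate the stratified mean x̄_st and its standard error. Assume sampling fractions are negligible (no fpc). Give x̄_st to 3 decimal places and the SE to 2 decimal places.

x̄_st = Σ W_h x̄_h = (1800·303.05 + 1550·457.99 + 2050·205.11)/5400 = 310.34259
V̂(x̄_st) = Σ W_h² s_h²/n_h, with W_h = N_h/N and N = 5400:
  stratum A: (1800/5400)²·82.62²/406 = 1.86811
  stratum B: (1550/5400)²·139.49²/211 = 7.59766
  stratum C: (2050/5400)²·61.44²/191 = 2.84832
V̂(x̄_st) = 12.3141
SE(x̄_st) = √12.3141 = 3.50914

x̄_st ≈ 310.343, SE ≈ 3.51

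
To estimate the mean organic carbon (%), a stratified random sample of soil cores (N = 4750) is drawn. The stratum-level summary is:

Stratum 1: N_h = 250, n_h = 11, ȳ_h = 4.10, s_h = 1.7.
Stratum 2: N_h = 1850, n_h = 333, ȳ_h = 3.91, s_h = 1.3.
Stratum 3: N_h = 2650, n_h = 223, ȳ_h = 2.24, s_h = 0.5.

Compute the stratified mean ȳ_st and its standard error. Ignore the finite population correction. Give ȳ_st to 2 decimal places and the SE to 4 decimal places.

ȳ_st = Σ W_h ȳ_h = (250·4.10 + 1850·3.91 + 2650·2.24)/4750 = 2.98832
V̂(ȳ_st) = Σ W_h² s_h²/n_h, with W_h = N_h/N and N = 4750:
  stratum 1: (250/4750)²·1.7²/11 = 0.000727776
  stratum 2: (1850/4750)²·1.3²/333 = 0.000769837
  stratum 3: (2650/4750)²·0.5²/223 = 0.000348931
V̂(ȳ_st) = 0.00184654
SE(ȳ_st) = √0.00184654 = 0.0429714

ȳ_st ≈ 2.99, SE ≈ 0.0430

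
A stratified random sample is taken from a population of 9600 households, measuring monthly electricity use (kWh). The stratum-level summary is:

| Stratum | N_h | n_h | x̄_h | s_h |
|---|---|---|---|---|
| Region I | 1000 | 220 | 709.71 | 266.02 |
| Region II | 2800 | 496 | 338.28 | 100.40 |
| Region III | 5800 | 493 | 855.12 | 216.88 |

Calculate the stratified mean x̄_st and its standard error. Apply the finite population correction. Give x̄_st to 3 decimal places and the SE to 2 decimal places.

x̄_st = Σ W_h x̄_h = (1000·709.71 + 2800·338.28 + 5800·855.12)/9600 = 689.22812
V̂(x̄_st) = Σ W_h² (1 − n_h/N_h) s_h²/n_h, with W_h = N_h/N and N = 9600:
  stratum Region I: (1000/9600)²·(1 − 220/1000)·266.02²/220 = 2.72244
  stratum Region II: (2800/9600)²·(1 − 496/2800)·100.40²/496 = 1.4226
  stratum Region III: (5800/9600)²·(1 − 493/5800)·216.88²/493 = 31.8659
V̂(x̄_st) = 36.011
SE(x̄_st) = √36.011 = 6.00091

x̄_st ≈ 689.228, SE ≈ 6.00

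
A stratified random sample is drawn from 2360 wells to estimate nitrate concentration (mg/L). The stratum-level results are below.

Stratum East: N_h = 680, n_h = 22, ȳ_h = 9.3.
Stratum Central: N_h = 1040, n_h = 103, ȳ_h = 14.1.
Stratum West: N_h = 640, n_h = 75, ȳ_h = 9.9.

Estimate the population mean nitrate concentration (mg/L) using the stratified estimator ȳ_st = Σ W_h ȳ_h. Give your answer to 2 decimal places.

N = Σ N_h = 2360. Stratum weights W_h = N_h/N.
ȳ_st = (680·9.3 + 1040·14.1 + 640·9.9) / 2360 = 11.5780

ȳ_st ≈ 11.58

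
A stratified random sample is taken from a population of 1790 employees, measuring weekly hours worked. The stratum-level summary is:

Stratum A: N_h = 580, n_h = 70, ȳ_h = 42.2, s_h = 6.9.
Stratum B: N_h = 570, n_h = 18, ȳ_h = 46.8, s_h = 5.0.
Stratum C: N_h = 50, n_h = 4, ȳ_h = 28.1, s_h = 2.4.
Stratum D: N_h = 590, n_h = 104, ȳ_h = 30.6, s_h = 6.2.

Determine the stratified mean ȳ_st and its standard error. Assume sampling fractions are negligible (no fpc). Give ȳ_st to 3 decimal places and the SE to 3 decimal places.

ȳ_st = Σ W_h ȳ_h = (580·42.2 + 570·46.8 + 50·28.1 + 590·30.6)/1790 = 39.44749
V̂(ȳ_st) = Σ W_h² s_h²/n_h, with W_h = N_h/N and N = 1790:
  stratum A: (580/1790)²·6.9²/70 = 0.0714085
  stratum B: (570/1790)²·5.0²/18 = 0.140835
  stratum C: (50/1790)²·2.4²/4 = 0.00112356
  stratum D: (590/1790)²·6.2²/104 = 0.0401558
V̂(ȳ_st) = 0.253523
SE(ȳ_st) = √0.253523 = 0.503511

ȳ_st ≈ 39.447, SE ≈ 0.504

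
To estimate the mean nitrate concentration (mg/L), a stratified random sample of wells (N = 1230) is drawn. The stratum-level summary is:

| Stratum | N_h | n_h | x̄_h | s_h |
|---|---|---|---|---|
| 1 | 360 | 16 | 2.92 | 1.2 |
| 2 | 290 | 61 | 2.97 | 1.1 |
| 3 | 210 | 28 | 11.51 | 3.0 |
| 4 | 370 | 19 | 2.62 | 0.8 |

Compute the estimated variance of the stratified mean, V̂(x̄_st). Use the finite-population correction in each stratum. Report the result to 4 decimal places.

V̂(x̄_st) ≈ 0.0192

V̂(x̄_st) = Σ W_h² (1 − n_h/N_h) s_h²/n_h, with W_h = N_h/N and N = 1230:
  stratum 1: (360/1230)²·(1 − 16/360)·1.2²/16 = 0.00736704
  stratum 2: (290/1230)²·(1 − 61/290)·1.1²/61 = 0.000870721
  stratum 3: (210/1230)²·(1 − 28/210)·3.0²/28 = 0.00812017
  stratum 4: (370/1230)²·(1 − 19/370)·0.8²/19 = 0.00289151
V̂(x̄_st) = 0.0192494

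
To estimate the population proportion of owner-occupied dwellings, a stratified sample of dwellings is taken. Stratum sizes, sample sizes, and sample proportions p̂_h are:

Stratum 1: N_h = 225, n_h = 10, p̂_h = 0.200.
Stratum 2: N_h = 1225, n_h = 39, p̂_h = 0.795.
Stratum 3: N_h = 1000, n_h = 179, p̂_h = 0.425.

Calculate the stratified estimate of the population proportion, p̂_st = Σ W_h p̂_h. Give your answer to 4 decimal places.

N = 2450; stratum weights W_h = N_h/N.
p̂_st = Σ W_h p̂_h = (225·0.200 + 1225·0.795 + 1000·0.425)/2450 = 0.58934

p̂_st ≈ 0.5893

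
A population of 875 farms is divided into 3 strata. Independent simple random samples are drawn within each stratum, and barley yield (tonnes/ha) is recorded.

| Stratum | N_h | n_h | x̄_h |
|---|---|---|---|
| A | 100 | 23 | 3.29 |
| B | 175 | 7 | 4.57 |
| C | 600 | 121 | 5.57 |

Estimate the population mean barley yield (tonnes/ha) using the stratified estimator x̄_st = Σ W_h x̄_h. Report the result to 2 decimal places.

x̄_st ≈ 5.11

N = Σ N_h = 875. Stratum weights W_h = N_h/N.
x̄_st = (100·3.29 + 175·4.57 + 600·5.57) / 875 = 5.1094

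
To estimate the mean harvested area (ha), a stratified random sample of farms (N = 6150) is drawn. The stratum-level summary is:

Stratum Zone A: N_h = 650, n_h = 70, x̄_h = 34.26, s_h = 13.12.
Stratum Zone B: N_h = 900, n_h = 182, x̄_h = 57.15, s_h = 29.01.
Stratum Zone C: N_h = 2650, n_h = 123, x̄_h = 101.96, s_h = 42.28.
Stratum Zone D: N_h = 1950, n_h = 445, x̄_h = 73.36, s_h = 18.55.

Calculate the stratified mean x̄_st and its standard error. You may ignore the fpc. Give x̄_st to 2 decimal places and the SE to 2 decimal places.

x̄_st ≈ 79.18, SE ≈ 1.70

x̄_st = Σ W_h x̄_h = (650·34.26 + 900·57.15 + 2650·101.96 + 1950·73.36)/6150 = 79.17886
V̂(x̄_st) = Σ W_h² s_h²/n_h, with W_h = N_h/N and N = 6150:
  stratum Zone A: (650/6150)²·13.12²/70 = 0.0274692
  stratum Zone B: (900/6150)²·29.01²/182 = 0.0990282
  stratum Zone C: (2650/6150)²·42.28²/123 = 2.6984
  stratum Zone D: (1950/6150)²·18.55²/445 = 0.0777404
V̂(x̄_st) = 2.90264
SE(x̄_st) = √2.90264 = 1.70371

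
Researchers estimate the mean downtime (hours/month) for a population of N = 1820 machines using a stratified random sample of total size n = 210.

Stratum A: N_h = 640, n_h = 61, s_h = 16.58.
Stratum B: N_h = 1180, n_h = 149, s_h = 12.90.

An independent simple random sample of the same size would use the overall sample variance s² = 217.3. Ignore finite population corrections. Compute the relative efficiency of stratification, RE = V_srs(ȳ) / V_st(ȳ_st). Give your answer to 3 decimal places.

RE ≈ 1.008

V̂(ȳ_st) = Σ W_h² s_h²/n_h, with W_h = N_h/N and N = 1820:
  stratum A: (640/1820)²·16.58²/61 = 0.557258
  stratum B: (1180/1820)²·12.90²/149 = 0.469477
V_st = 1.02674
V_srs = s²/n = 217.3/210 = 1.03476
Relative efficiency = V_srs / V_st = 1.03476/1.02674 = 1.0078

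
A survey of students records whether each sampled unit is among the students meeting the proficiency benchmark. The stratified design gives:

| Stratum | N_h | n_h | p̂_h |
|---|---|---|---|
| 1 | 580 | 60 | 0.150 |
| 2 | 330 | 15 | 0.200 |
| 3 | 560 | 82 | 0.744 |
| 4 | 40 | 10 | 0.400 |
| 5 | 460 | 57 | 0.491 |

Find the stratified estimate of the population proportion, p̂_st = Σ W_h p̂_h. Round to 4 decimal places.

p̂_st ≈ 0.4119

N = 1970; stratum weights W_h = N_h/N.
p̂_st = Σ W_h p̂_h = (580·0.150 + 330·0.200 + 560·0.744 + 40·0.400 + 460·0.491)/1970 = 0.41193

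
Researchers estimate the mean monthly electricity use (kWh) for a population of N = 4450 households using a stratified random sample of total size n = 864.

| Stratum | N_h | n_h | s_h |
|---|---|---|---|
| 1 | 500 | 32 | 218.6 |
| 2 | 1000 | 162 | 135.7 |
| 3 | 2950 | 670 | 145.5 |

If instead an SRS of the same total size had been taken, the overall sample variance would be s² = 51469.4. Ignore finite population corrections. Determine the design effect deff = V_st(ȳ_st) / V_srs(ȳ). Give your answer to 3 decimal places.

deff ≈ 0.646

V̂(ȳ_st) = Σ W_h² s_h²/n_h, with W_h = N_h/N and N = 4450:
  stratum 1: (500/4450)²·218.6²/32 = 18.8526
  stratum 2: (1000/4450)²·135.7²/162 = 5.74017
  stratum 3: (2950/4450)²·145.5²/670 = 13.8859
V_st = 38.4787
V_srs = s²/n = 51469.4/864 = 59.5711
deff = V_st / V_srs = 38.4787/59.5711 = 0.6459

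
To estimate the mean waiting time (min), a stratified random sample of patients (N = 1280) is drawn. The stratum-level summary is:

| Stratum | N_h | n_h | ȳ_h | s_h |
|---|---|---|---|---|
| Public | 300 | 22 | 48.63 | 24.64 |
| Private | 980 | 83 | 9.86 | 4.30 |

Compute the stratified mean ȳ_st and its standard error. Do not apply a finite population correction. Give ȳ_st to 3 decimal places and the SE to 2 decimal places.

ȳ_st ≈ 18.947, SE ≈ 1.28

ȳ_st = Σ W_h ȳ_h = (300·48.63 + 980·9.86)/1280 = 18.94672
V̂(ȳ_st) = Σ W_h² s_h²/n_h, with W_h = N_h/N and N = 1280:
  stratum Public: (300/1280)²·24.64²/22 = 1.51594
  stratum Private: (980/1280)²·4.30²/83 = 0.130584
V̂(ȳ_st) = 1.64652
SE(ȳ_st) = √1.64652 = 1.28317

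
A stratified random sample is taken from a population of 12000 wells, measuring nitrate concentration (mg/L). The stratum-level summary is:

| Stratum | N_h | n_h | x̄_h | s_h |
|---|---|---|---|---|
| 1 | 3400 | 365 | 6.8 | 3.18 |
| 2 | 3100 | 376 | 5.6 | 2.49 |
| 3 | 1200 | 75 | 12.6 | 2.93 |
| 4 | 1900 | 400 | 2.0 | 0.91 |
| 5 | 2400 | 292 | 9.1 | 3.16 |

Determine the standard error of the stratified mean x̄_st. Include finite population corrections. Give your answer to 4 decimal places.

V̂(x̄_st) = Σ W_h² (1 − n_h/N_h) s_h²/n_h, with W_h = N_h/N and N = 12000:
  stratum 1: (3400/12000)²·(1 − 365/3400)·3.18²/365 = 0.00198535
  stratum 2: (3100/12000)²·(1 − 376/3100)·2.49²/376 = 0.000966979
  stratum 3: (1200/12000)²·(1 − 75/1200)·2.93²/75 = 0.00107311
  stratum 4: (1900/12000)²·(1 − 400/1900)·0.91²/400 = 4.09737e-05
  stratum 5: (2400/12000)²·(1 − 292/2400)·3.16²/292 = 0.00120146
V̂(x̄_st) = 0.00526788
SE(x̄_st) = √0.00526788 = 0.0725801

SE(x̄_st) ≈ 0.0726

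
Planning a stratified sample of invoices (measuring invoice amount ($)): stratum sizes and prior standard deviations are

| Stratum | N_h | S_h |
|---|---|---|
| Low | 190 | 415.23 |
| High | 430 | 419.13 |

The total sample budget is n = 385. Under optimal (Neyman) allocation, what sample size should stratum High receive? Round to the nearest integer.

268

Neyman allocation: n_h = n · N_h S_h / Σ N_i S_i, with n = 385.
  stratum Low: N_h·S_h = 190·415.23 = 78893.70
  stratum High: N_h·S_h = 430·419.13 = 180225.90
Σ N_h S_h = 259119.60
n for stratum High = 385·180225.90/259119.60 = 267.780 → 268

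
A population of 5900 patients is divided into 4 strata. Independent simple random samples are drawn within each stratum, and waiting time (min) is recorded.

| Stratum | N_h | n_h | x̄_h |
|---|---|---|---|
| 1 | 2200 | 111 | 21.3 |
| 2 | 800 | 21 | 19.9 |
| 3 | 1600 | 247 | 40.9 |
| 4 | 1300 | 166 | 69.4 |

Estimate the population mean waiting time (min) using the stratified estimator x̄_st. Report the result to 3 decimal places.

N = Σ N_h = 5900. Stratum weights W_h = N_h/N.
x̄_st = (2200·21.3 + 800·19.9 + 1600·40.9 + 1300·69.4) / 5900 = 37.02373

x̄_st ≈ 37.024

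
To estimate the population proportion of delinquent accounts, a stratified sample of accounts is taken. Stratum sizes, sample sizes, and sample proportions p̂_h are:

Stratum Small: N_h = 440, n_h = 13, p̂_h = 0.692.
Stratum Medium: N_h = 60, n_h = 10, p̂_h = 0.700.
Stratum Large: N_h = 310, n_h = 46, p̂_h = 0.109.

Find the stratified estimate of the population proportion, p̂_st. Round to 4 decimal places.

N = 810; stratum weights W_h = N_h/N.
p̂_st = Σ W_h p̂_h = (440·0.692 + 60·0.700 + 310·0.109)/810 = 0.46947

p̂_st ≈ 0.4695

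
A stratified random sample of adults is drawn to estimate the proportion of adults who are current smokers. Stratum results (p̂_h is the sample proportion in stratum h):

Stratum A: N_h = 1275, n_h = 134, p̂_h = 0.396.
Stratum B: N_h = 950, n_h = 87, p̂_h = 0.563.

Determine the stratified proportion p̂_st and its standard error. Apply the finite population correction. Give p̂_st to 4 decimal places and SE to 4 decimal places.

p̂_st ≈ 0.4673, SE ≈ 0.0317

N = 2225; stratum weights W_h = N_h/N.
p̂_st = Σ W_h p̂_h = (1275·0.396 + 950·0.563)/2225 = 0.46730
V̂(p̂_st) = Σ W_h² (1 − n_h/N_h) p̂_h(1−p̂_h)/(n_h−1):
  stratum A: (1275/2225)²·(1 − 134/1275)·0.396·0.604/133 = 0.000528465
  stratum B: (950/2225)²·(1 − 87/950)·0.563·0.437/86 = 0.000473768
V̂(p̂_st) = 0.00100223; SE = √V̂ = 0.0316581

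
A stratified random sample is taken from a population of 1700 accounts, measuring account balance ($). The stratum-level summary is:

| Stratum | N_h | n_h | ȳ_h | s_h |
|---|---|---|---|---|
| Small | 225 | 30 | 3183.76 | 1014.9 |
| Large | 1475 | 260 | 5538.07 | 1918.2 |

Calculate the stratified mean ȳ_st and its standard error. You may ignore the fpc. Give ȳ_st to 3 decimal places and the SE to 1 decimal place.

ȳ_st ≈ 5226.470, SE ≈ 106.1

ȳ_st = Σ W_h ȳ_h = (225·3183.76 + 1475·5538.07)/1700 = 5226.47015
V̂(ȳ_st) = Σ W_h² s_h²/n_h, with W_h = N_h/N and N = 1700:
  stratum Small: (225/1700)²·1014.9²/30 = 601.44
  stratum Large: (1475/1700)²·1918.2²/260 = 10653.7
V̂(ȳ_st) = 11255.1
SE(ȳ_st) = √11255.1 = 106.09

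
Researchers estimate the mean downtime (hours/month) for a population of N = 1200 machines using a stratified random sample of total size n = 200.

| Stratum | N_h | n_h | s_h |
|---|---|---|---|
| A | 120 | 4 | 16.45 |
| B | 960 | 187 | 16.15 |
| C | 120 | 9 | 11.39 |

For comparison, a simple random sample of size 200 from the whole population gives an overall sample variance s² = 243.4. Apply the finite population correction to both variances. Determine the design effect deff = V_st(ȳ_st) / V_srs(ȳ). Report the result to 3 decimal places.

deff ≈ 1.485

V̂(ȳ_st) = Σ W_h² (1 − n_h/N_h) s_h²/n_h, with W_h = N_h/N and N = 1200:
  stratum A: (120/1200)²·(1 − 4/120)·16.45²/4 = 0.653956
  stratum B: (960/1200)²·(1 − 187/960)·16.15²/187 = 0.718773
  stratum C: (120/1200)²·(1 − 9/120)·11.39²/9 = 0.133336
V_st = 1.50606
V_srs = (1 − 200/1200)·243.4/200 = 1.01417
deff = V_st / V_srs = 1.50606/1.01417 = 1.4850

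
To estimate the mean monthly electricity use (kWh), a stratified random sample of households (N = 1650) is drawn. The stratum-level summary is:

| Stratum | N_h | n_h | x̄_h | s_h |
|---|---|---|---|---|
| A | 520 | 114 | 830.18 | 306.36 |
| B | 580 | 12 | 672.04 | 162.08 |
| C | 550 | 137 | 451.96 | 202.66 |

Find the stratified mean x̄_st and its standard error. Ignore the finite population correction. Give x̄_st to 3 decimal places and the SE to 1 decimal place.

x̄_st = Σ W_h x̄_h = (520·830.18 + 580·672.04 + 550·451.96)/1650 = 648.51806
V̂(x̄_st) = Σ W_h² s_h²/n_h, with W_h = N_h/N and N = 1650:
  stratum A: (520/1650)²·306.36²/114 = 81.7708
  stratum B: (580/1650)²·162.08²/12 = 270.499
  stratum C: (550/1650)²·202.66²/137 = 33.3099
V̂(x̄_st) = 385.58
SE(x̄_st) = √385.58 = 19.6362

x̄_st ≈ 648.518, SE ≈ 19.6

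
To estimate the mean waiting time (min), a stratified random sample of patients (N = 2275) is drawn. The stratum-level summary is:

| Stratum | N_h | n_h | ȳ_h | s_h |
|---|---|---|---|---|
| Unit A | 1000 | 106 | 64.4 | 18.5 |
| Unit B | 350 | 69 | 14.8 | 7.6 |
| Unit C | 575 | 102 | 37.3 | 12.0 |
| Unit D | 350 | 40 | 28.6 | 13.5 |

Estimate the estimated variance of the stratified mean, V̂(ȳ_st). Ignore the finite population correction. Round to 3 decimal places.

V̂(ȳ_st) = Σ W_h² s_h²/n_h, with W_h = N_h/N and N = 2275:
  stratum Unit A: (1000/2275)²·18.5²/106 = 0.623842
  stratum Unit B: (350/2275)²·7.6²/69 = 0.0198131
  stratum Unit C: (575/2275)²·12.0²/102 = 0.0901852
  stratum Unit D: (350/2275)²·13.5²/40 = 0.10784
V̂(ȳ_st) = 0.841681

V̂(ȳ_st) ≈ 0.842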